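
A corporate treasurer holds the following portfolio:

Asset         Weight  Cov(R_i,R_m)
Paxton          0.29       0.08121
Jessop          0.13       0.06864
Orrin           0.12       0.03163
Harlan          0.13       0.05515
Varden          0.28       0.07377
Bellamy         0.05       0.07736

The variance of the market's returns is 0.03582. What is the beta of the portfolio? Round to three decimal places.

β_Paxton = 0.08121 / 0.03582 = 2.2672
β_Jessop = 0.06864 / 0.03582 = 1.9162
β_Orrin = 0.03163 / 0.03582 = 0.8830
β_Harlan = 0.05515 / 0.03582 = 1.5396
β_Varden = 0.07377 / 0.03582 = 2.0595
β_Bellamy = 0.07736 / 0.03582 = 2.1597
β_P = Σ w_i β_i = 0.29×2.2672 + 0.13×1.9162 + 0.12×0.8830 + 0.13×1.5396 + 0.28×2.0595 + 0.05×2.1597 = 1.8973

1.897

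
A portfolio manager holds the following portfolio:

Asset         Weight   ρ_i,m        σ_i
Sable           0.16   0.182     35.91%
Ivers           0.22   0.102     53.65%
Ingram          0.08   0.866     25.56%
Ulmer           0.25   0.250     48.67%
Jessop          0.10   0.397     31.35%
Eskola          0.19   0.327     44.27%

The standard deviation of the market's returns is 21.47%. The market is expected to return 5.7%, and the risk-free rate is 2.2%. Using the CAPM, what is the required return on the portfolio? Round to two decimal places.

β_Sable = 0.182 × 35.91% / 21.47% = 0.3044
β_Ivers = 0.102 × 53.65% / 21.47% = 0.2549
β_Ingram = 0.866 × 25.56% / 21.47% = 1.0310
β_Ulmer = 0.250 × 48.67% / 21.47% = 0.5667
β_Jessop = 0.397 × 31.35% / 21.47% = 0.5797
β_Eskola = 0.327 × 44.27% / 21.47% = 0.6743
β_P = Σ w_i β_i = 0.16×0.3044 + 0.22×0.2549 + 0.08×1.0310 + 0.25×0.5667 + 0.10×0.5797 + 0.19×0.6743 = 0.5150
MRP = 5.7% − 2.2% = 3.50%
E(R_P) = R_f + β_P × MRP = 2.2% + 0.5150 × 3.5% = 4.00%

4.00%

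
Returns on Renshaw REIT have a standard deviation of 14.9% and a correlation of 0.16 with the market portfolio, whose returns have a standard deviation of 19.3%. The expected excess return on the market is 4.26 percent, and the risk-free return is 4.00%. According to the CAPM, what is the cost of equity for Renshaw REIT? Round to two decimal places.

4.53%

β = ρ × σ_i / σ_m = 0.16 × 14.9% / 19.3% = 0.1235
E(R) = 4.00% + 0.1235 × 4.26% = 4.53%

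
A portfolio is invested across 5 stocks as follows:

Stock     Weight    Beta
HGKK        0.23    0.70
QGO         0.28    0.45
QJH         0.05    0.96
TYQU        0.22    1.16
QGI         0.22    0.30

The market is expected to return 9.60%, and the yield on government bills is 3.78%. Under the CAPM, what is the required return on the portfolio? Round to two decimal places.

7.60%

β_P = Σ w_i β_i = 0.23×0.70 + 0.28×0.45 + 0.05×0.96 + 0.22×1.16 + 0.22×0.30 = 0.6562
MRP = 9.60% − 3.78% = 5.82%
E(R_P) = R_f + β_P × MRP = 3.78% + 0.6562 × 5.82% = 7.60%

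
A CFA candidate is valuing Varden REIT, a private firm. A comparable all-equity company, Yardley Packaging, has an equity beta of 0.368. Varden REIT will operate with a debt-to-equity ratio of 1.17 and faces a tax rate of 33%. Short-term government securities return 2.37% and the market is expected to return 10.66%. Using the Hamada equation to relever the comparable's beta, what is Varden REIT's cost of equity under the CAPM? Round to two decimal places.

β_L = β_U × [1 + (1 − t)(D/E)] = 0.368 × [1 + (1 − 0.33) × 1.17]
    = 0.368 × [1 + 0.67 × 1.17] = 0.368 × 1.7839 = 0.6565
MRP = 10.66% − 2.37% = 8.29%
E(R) = R_f + β_L × MRP = 2.37% + 0.6565 × 8.29% = 7.81%

7.81%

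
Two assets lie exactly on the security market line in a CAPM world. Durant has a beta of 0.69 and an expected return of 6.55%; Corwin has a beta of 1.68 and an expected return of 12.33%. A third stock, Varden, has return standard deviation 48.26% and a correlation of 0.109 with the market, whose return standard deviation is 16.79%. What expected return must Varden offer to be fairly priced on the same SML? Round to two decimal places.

4.35%

MRP = (12.33% − 6.55%) / (1.68 − 0.69) = 5.8384%
R_f = 6.55% − 0.69 × 5.8384% = 2.5215%
β_Varden = ρ·σ_i/σ_m = 0.109 × 48.26 / 16.79 = 0.3133
E(R_Varden) = R_f + β × MRP = 2.5215% + 0.3133 × 5.8384% = 4.35%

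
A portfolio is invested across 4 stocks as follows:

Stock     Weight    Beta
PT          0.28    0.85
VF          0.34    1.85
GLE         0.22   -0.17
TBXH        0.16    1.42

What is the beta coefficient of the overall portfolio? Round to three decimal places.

β_P = Σ w_i β_i = 0.28×0.85 + 0.34×1.85 + 0.22×-0.17 + 0.16×1.42 = 1.0568

1.057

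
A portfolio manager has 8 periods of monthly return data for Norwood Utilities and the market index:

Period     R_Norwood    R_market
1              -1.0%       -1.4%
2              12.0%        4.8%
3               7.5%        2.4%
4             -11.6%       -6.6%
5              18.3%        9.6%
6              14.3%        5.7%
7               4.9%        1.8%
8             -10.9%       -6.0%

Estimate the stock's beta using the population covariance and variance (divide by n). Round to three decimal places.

Mean R_i = (-1.0 + 12.0 + 7.5 − 11.6 + 18.3 + 14.3 + 4.9 − 10.9) / 8 = 4.1875%
Mean R_m = (-1.4 + 4.8 + 2.4 − 6.6 + 9.6 + 5.7 + 1.8 − 6.0) / 8 = 1.2875%
Σ(R_i − R̄_i)(R_m − R̄_m) = 441.8388  ⇒  Cov = 441.8388 / 8 = 55.2299
Σ(R_m − R̄_m)² = 224.9488  ⇒  Var(R_m) = 224.9488 / 8 = 28.1186
β = Cov / Var(R_m) = 55.2299 / 28.1186 = 1.9642

1.964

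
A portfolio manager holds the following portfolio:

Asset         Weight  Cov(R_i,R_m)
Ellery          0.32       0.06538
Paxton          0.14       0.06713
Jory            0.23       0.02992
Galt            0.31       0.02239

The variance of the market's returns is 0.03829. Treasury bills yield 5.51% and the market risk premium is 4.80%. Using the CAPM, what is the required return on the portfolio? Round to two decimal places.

11.04%

β_Ellery = 0.06538 / 0.03829 = 1.7075
β_Paxton = 0.06713 / 0.03829 = 1.7532
β_Jory = 0.02992 / 0.03829 = 0.7814
β_Galt = 0.02239 / 0.03829 = 0.5847
β_P = Σ w_i β_i = 0.32×1.7075 + 0.14×1.7532 + 0.23×0.7814 + 0.31×0.5847 = 1.1528
E(R_P) = R_f + β_P × MRP = 5.51% + 1.1528 × 4.80% = 11.04%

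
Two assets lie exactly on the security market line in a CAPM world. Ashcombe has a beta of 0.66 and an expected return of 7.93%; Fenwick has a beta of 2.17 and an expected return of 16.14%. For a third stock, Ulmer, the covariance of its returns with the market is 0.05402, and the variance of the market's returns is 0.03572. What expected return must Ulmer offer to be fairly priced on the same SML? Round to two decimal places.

12.56%

MRP = (16.14% − 7.93%) / (2.17 − 0.66) = 5.4371%
R_f = 7.93% − 0.66 × 5.4371% = 4.3415%
β_Ulmer = Cov / Var(R_m) = 0.05402 / 0.03572 = 1.5123
E(R_Ulmer) = R_f + β × MRP = 4.3415% + 1.5123 × 5.4371% = 12.56%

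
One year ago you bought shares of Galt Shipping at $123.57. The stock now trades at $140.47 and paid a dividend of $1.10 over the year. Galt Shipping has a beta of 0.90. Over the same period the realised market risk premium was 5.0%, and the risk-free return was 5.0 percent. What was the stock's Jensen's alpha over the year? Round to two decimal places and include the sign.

Realised HPR = (P1 + D1 − P0) / P0 = (140.47 + 1.10 − 123.57) / 123.57 = 18.00 / 123.57 = 14.5666%
CAPM required = R_f + β·MRP = 5.0% + 0.90 × 5.0% = 9.5000%
α = realised − required = 14.5666% − 9.5000% = +5.07%

+5.07%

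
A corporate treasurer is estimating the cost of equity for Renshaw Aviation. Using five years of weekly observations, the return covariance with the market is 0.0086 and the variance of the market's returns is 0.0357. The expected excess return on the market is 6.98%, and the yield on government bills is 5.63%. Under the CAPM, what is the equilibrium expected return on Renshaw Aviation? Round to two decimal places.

7.31%

β = Cov(R_i, R_m) / Var(R_m) = 0.0086 / 0.0357 = 0.2409
E(R) = R_f + β × MRP = 5.63% + 0.2409 × 6.98% = 7.31%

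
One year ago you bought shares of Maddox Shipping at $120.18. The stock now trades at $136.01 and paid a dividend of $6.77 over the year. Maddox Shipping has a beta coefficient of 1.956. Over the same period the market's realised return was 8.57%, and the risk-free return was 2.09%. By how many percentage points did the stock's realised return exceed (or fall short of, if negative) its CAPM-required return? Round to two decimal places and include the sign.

Realised HPR = (P1 + D1 − P0) / P0 = (136.01 + 6.77 − 120.18) / 120.18 = 22.60 / 120.18 = 18.8051%
MRP = 8.57% − 2.09% = 6.48%
CAPM required = R_f + β·MRP = 2.09% + 1.956 × 6.48% = 14.76488%
α = realised − required = 18.8051% − 14.76488% = +4.04%

+4.04%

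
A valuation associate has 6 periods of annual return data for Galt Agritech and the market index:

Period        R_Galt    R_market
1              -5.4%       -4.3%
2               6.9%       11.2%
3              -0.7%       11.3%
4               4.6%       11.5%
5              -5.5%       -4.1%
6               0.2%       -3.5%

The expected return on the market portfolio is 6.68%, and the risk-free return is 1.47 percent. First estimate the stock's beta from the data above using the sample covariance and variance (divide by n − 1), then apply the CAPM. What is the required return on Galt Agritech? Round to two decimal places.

Mean R_i = (-5.4 + 6.9 − 0.7 + 4.6 − 5.5 + 0.2) / 6 = 0.0167%
Mean R_m = (-4.3 + 11.2 + 11.3 + 11.5 − 4.1 − 3.5) / 6 = 3.6833%
Σ(R_i − R̄_i)(R_m − R̄_m) = 166.9717  ⇒  Cov = 166.9717 / 5 = 33.3943
Σ(R_m − R̄_m)² = 351.5283  ⇒  Var(R_m) = 351.5283 / 5 = 70.3057
β = Cov / Var(R_m) = 33.3943 / 70.3057 = 0.4750
MRP = 6.68% − 1.47% = 5.21%
E(R) = R_f + β × MRP = 1.47% + 0.4750 × 5.21% = 3.94%

3.94%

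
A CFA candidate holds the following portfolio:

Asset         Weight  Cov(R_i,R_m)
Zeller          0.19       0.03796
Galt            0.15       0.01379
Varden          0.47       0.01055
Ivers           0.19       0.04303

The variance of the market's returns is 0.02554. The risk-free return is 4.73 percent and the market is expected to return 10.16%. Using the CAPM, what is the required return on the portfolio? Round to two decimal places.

9.50%

β_Zeller = 0.03796 / 0.02554 = 1.4863
β_Galt = 0.01379 / 0.02554 = 0.5399
β_Varden = 0.01055 / 0.02554 = 0.4131
β_Ivers = 0.04303 / 0.02554 = 1.6848
β_P = Σ w_i β_i = 0.19×1.4863 + 0.15×0.5399 + 0.47×0.4131 + 0.19×1.6848 = 0.8777
MRP = 10.16% − 4.73% = 5.43%
E(R_P) = R_f + β_P × MRP = 4.73% + 0.8777 × 5.43% = 9.50%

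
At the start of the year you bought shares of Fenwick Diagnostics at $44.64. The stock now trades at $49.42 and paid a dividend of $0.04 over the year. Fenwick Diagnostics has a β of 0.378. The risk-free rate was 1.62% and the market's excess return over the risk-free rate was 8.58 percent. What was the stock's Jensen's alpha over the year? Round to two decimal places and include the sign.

Realised HPR = (P1 + D1 − P0) / P0 = (49.42 + 0.04 − 44.64) / 44.64 = 4.82 / 44.64 = 10.7975%
CAPM required = R_f + β·MRP = 1.62% + 0.378 × 8.58% = 4.86324%
α = realised − required = 10.7975% − 4.86324% = +5.93%

+5.93%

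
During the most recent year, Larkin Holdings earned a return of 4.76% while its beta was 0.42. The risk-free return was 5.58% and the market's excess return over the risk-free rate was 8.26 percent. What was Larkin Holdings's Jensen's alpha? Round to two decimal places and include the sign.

CAPM benchmark = R_f + β(R_m − R_f) = 5.58% + 0.42 × 8.26% = 9.0492%
α = actual − benchmark = 4.76% − 9.0492% = -4.29%

-4.29%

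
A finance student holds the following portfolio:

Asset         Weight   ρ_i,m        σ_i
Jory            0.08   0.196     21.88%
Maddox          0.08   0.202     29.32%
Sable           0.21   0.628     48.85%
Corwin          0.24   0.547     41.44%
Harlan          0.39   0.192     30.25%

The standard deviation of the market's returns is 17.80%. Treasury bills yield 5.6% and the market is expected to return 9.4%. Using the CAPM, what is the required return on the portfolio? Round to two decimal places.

β_Jory = 0.196 × 21.88% / 17.80% = 0.2409
β_Maddox = 0.202 × 29.32% / 17.80% = 0.3327
β_Sable = 0.628 × 48.85% / 17.80% = 1.7235
β_Corwin = 0.547 × 41.44% / 17.80% = 1.2735
β_Harlan = 0.192 × 30.25% / 17.80% = 0.3263
β_P = Σ w_i β_i = 0.08×0.2409 + 0.08×0.3327 + 0.21×1.7235 + 0.24×1.2735 + 0.39×0.3263 = 0.8407
MRP = 9.4% − 5.6% = 3.80%
E(R_P) = R_f + β_P × MRP = 5.6% + 0.8407 × 3.8% = 8.79%

8.79%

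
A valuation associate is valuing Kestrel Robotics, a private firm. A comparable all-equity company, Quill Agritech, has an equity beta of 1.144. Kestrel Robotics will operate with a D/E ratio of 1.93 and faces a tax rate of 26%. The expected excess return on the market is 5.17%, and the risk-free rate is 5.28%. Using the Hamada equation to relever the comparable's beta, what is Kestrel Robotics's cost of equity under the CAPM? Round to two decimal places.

19.64%

β_L = β_U × [1 + (1 − t)(D/E)] = 1.144 × [1 + (1 − 0.26) × 1.93]
    = 1.144 × [1 + 0.74 × 1.93] = 1.144 × 2.4282 = 2.7779
E(R) = R_f + β_L × MRP = 5.28% + 2.7779 × 5.17% = 19.64%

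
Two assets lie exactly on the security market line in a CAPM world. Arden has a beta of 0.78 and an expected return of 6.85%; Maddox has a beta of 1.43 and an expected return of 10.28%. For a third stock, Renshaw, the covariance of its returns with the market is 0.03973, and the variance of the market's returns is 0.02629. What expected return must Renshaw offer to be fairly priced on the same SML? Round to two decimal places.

10.71%

MRP = (10.28% − 6.85%) / (1.43 − 0.78) = 5.2769%
R_f = 6.85% − 0.78 × 5.2769% = 2.7340%
β_Renshaw = Cov / Var(R_m) = 0.03973 / 0.02629 = 1.5112
E(R_Renshaw) = R_f + β × MRP = 2.7340% + 1.5112 × 5.2769% = 10.71%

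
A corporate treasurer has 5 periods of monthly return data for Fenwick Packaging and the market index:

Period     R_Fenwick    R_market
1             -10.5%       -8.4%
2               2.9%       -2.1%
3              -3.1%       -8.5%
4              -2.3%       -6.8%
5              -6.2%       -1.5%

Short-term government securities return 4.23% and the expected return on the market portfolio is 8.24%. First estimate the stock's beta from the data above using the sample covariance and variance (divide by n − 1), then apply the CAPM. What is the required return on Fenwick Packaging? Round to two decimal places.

6.69%

Mean R_i = (-10.5 + 2.9 − 3.1 − 2.3 − 6.2) / 5 = -3.8400%
Mean R_m = (-8.4 − 2.1 − 8.5 − 6.8 − 1.5) / 5 = -5.4600%
Σ(R_i − R̄_i)(R_m − R̄_m) = 28.5680  ⇒  Cov = 28.5680 / 4 = 7.1420
Σ(R_m − R̄_m)² = 46.6520  ⇒  Var(R_m) = 46.6520 / 4 = 11.6630
β = Cov / Var(R_m) = 7.1420 / 11.6630 = 0.6124
MRP = 8.24% − 4.23% = 4.01%
E(R) = R_f + β × MRP = 4.23% + 0.6124 × 4.01% = 6.69%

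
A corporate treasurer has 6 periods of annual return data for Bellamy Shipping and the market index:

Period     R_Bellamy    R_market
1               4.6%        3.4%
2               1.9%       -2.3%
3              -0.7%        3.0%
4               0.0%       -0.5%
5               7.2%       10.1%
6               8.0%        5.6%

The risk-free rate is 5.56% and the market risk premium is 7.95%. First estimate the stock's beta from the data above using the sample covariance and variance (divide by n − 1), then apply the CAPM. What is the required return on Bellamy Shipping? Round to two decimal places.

10.39%

Mean R_i = (4.6 + 1.9 − 0.7 + 0.0 + 7.2 + 8.0) / 6 = 3.5000%
Mean R_m = (3.4 − 2.3 + 3.0 − 0.5 + 10.1 + 5.6) / 6 = 3.2167%
Σ(R_i − R̄_i)(R_m − R̄_m) = 59.1400  ⇒  Cov = 59.1400 / 5 = 11.8280
Σ(R_m − R̄_m)² = 97.3883  ⇒  Var(R_m) = 97.3883 / 5 = 19.4777
β = Cov / Var(R_m) = 11.8280 / 19.4777 = 0.6073
E(R) = R_f + β × MRP = 5.56% + 0.6073 × 7.95% = 10.39%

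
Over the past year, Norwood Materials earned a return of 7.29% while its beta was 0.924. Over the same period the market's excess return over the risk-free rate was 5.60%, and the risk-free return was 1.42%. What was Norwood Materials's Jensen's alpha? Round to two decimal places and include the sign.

CAPM benchmark = R_f + β(R_m − R_f) = 1.42% + 0.924 × 5.60% = 6.59440%
α = actual − benchmark = 7.29% − 6.59440% = +0.70%

+0.70%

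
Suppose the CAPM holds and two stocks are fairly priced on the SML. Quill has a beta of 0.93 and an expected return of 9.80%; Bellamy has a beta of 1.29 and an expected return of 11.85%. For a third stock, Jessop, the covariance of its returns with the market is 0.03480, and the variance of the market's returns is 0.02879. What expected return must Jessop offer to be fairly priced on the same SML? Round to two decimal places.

11.39%

MRP = (11.85% − 9.80%) / (1.29 − 0.93) = 5.6944%
R_f = 9.80% − 0.93 × 5.6944% = 4.5042%
β_Jessop = Cov / Var(R_m) = 0.03480 / 0.02879 = 1.2088
E(R_Jessop) = R_f + β × MRP = 4.5042% + 1.2088 × 5.6944% = 11.39%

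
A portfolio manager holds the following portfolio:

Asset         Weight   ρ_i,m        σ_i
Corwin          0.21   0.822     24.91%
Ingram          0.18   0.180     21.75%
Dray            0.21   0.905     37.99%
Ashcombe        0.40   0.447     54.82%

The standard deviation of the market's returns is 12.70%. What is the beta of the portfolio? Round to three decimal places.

1.734

β_Corwin = 0.822 × 24.91% / 12.70% = 1.6123
β_Ingram = 0.180 × 21.75% / 12.70% = 0.3083
β_Dray = 0.905 × 37.99% / 12.70% = 2.7072
β_Ashcombe = 0.447 × 54.82% / 12.70% = 1.9295
β_P = Σ w_i β_i = 0.21×1.6123 + 0.18×0.3083 + 0.21×2.7072 + 0.40×1.9295 = 1.7344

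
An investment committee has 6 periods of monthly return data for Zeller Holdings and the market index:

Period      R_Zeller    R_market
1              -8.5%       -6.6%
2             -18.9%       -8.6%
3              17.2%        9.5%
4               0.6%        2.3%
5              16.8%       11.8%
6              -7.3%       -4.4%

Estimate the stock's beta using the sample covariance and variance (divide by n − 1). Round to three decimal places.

Mean R_i = (-8.5 − 18.9 + 17.2 + 0.6 + 16.8 − 7.3) / 6 = -0.0167%
Mean R_m = (-6.6 − 8.6 + 9.5 + 2.3 + 11.8 − 4.4) / 6 = 0.6667%
Σ(R_i − R̄_i)(R_m − R̄_m) = 613.8467  ⇒  Cov = 613.8467 / 5 = 122.7693
Σ(R_m − R̄_m)² = 368.9933  ⇒  Var(R_m) = 368.9933 / 5 = 73.7987
β = Cov / Var(R_m) = 122.7693 / 73.7987 = 1.6636

1.664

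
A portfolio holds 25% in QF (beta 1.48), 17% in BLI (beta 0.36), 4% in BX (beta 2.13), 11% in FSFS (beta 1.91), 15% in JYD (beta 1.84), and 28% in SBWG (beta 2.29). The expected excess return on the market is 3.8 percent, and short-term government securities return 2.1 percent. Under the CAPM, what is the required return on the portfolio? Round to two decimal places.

8.35%

β_P = Σ w_i β_i = 0.25×1.48 + 0.17×0.36 + 0.04×2.13 + 0.11×1.91 + 0.15×1.84 + 0.28×2.29 = 1.6437
E(R_P) = R_f + β_P × MRP = 2.1% + 1.6437 × 3.8% = 8.35%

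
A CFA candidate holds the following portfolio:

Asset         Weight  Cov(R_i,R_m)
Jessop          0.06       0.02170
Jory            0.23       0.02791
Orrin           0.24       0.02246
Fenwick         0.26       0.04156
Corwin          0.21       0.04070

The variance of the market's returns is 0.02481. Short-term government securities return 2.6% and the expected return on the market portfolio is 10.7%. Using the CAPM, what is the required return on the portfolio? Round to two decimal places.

β_Jessop = 0.02170 / 0.02481 = 0.8746
β_Jory = 0.02791 / 0.02481 = 1.1249
β_Orrin = 0.02246 / 0.02481 = 0.9053
β_Fenwick = 0.04156 / 0.02481 = 1.6751
β_Corwin = 0.04070 / 0.02481 = 1.6405
β_P = Σ w_i β_i = 0.06×0.8746 + 0.23×1.1249 + 0.24×0.9053 + 0.26×1.6751 + 0.21×1.6405 = 1.3085
MRP = 10.7% − 2.6% = 8.10%
E(R_P) = R_f + β_P × MRP = 2.6% + 1.3085 × 8.1% = 13.20%

13.20%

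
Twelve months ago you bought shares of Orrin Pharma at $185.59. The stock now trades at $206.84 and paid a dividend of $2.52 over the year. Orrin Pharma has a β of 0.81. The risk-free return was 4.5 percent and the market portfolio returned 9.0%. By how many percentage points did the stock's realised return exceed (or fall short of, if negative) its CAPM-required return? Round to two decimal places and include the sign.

Realised HPR = (P1 + D1 − P0) / P0 = (206.84 + 2.52 − 185.59) / 185.59 = 23.77 / 185.59 = 12.8078%
MRP = 9.0% − 4.5% = 4.50%
CAPM required = R_f + β·MRP = 4.5% + 0.81 × 4.5% = 8.1450%
α = realised − required = 12.8078% − 8.1450% = +4.66%

+4.66%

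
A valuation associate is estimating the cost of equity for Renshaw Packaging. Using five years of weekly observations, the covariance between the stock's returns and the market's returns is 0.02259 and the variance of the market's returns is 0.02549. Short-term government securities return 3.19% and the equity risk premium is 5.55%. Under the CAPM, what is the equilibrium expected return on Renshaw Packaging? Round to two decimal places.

β = Cov(R_i, R_m) / Var(R_m) = 0.02259 / 0.02549 = 0.8862
E(R) = R_f + β × MRP = 3.19% + 0.8862 × 5.55% = 8.11%

8.11%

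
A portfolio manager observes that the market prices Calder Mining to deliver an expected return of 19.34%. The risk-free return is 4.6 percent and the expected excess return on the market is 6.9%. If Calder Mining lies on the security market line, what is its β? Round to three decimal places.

β = (E(R) − R_f) / MRP = (19.34% − 4.6%) / 6.9% = 14.74% / 6.9% = 2.136

2.136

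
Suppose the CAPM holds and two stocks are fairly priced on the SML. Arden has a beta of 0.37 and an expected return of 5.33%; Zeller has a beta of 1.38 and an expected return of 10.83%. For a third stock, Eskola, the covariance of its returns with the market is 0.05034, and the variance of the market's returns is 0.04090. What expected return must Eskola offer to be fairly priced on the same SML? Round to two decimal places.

MRP = (10.83% − 5.33%) / (1.38 − 0.37) = 5.4455%
R_f = 5.33% − 0.37 × 5.4455% = 3.3152%
β_Eskola = Cov / Var(R_m) = 0.05034 / 0.04090 = 1.2308
E(R_Eskola) = R_f + β × MRP = 3.3152% + 1.2308 × 5.4455% = 10.02%

10.02%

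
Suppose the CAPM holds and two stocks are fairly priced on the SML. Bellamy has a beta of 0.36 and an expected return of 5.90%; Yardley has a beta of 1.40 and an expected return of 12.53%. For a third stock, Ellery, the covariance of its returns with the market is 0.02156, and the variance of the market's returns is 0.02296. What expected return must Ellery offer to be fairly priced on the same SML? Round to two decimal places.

9.59%

MRP = (12.53% − 5.90%) / (1.40 − 0.36) = 6.3750%
R_f = 5.90% − 0.36 × 6.3750% = 3.6050%
β_Ellery = Cov / Var(R_m) = 0.02156 / 0.02296 = 0.9390
E(R_Ellery) = R_f + β × MRP = 3.6050% + 0.9390 × 6.3750% = 9.59%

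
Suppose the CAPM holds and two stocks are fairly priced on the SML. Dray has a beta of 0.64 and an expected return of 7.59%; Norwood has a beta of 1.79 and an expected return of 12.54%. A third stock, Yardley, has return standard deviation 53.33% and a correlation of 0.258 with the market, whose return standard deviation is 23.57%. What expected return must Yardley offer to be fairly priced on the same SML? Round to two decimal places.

MRP = (12.54% − 7.59%) / (1.79 − 0.64) = 4.3043%
R_f = 7.59% − 0.64 × 4.3043% = 4.8352%
β_Yardley = ρ·σ_i/σ_m = 0.258 × 53.33 / 23.57 = 0.5838
E(R_Yardley) = R_f + β × MRP = 4.8352% + 0.5838 × 4.3043% = 7.35%

7.35%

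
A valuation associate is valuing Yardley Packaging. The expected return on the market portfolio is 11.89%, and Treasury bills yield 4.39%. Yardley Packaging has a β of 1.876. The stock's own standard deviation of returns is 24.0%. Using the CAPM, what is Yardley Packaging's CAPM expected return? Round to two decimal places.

Market risk premium = E(R_m) − R_f = 11.89% − 4.39% = 7.50%
E(R) = R_f + β × MRP = 4.39% + 1.876 × 7.50% = 18.46%

18.46%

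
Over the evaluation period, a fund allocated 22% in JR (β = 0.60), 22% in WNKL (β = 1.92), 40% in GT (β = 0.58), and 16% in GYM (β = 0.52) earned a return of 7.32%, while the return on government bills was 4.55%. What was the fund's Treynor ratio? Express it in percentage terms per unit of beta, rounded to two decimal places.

β_P = 0.22×0.60 + 0.22×1.92 + 0.40×0.58 + 0.16×0.52 = 0.8696
Treynor = (R_P − R_f) / β_P = (7.32% − 4.55%) / 0.8696 = 2.77% / 0.8696 = 3.19%

3.19%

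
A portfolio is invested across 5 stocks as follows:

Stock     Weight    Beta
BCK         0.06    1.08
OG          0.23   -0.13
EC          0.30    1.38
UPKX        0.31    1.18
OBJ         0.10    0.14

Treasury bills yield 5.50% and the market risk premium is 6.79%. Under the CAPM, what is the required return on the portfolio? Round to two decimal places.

β_P = Σ w_i β_i = 0.06×1.08 + 0.23×-0.13 + 0.30×1.38 + 0.31×1.18 + 0.10×0.14 = 0.8287
E(R_P) = R_f + β_P × MRP = 5.50% + 0.8287 × 6.79% = 11.13%

11.13%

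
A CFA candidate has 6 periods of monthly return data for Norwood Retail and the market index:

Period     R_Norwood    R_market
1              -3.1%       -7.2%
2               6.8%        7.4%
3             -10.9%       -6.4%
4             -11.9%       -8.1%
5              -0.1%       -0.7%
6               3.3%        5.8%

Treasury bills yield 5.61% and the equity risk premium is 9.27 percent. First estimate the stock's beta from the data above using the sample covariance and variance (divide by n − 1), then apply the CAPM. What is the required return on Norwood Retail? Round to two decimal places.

Mean R_i = (-3.1 + 6.8 − 10.9 − 11.9 − 0.1 + 3.3) / 6 = -2.6500%
Mean R_m = (-7.2 + 7.4 − 6.4 − 8.1 − 0.7 + 5.8) / 6 = -1.5333%
Σ(R_i − R̄_i)(R_m − R̄_m) = 233.6200  ⇒  Cov = 233.6200 / 5 = 46.7240
Σ(R_m − R̄_m)² = 233.1933  ⇒  Var(R_m) = 233.1933 / 5 = 46.6387
β = Cov / Var(R_m) = 46.7240 / 46.6387 = 1.0018
E(R) = R_f + β × MRP = 5.61% + 1.0018 × 9.27% = 14.90%

14.90%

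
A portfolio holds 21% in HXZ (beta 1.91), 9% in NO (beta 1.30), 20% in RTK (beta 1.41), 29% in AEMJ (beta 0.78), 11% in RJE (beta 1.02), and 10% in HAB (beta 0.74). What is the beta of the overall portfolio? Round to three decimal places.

β_P = Σ w_i β_i = 0.21×1.91 + 0.09×1.30 + 0.20×1.41 + 0.29×0.78 + 0.11×1.02 + 0.10×0.74 = 1.2125

1.213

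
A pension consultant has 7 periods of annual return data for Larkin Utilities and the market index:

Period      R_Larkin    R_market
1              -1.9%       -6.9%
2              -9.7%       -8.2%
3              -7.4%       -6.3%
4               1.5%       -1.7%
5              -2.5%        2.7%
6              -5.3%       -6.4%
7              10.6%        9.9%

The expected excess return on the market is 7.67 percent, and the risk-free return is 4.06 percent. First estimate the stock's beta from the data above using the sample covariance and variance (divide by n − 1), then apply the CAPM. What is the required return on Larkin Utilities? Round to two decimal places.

10.87%

Mean R_i = (-1.9 − 9.7 − 7.4 + 1.5 − 2.5 − 5.3 + 10.6) / 7 = -2.1000%
Mean R_m = (-6.9 − 8.2 − 6.3 − 1.7 + 2.7 − 6.4 + 9.9) / 7 = -2.4143%
Σ(R_i − R̄_i)(R_m − R̄_m) = 233.3400  ⇒  Cov = 233.3400 / 6 = 38.8900
Σ(R_m − R̄_m)² = 262.8886  ⇒  Var(R_m) = 262.8886 / 6 = 43.8148
β = Cov / Var(R_m) = 38.8900 / 43.8148 = 0.8876
E(R) = R_f + β × MRP = 4.06% + 0.8876 × 7.67% = 10.87%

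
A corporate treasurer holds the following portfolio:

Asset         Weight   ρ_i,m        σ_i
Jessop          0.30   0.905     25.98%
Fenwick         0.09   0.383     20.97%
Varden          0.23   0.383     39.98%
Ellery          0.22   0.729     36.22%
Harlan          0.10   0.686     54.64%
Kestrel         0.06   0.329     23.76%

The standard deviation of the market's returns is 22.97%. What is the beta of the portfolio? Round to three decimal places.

β_Jessop = 0.905 × 25.98% / 22.97% = 1.0236
β_Fenwick = 0.383 × 20.97% / 22.97% = 0.3497
β_Varden = 0.383 × 39.98% / 22.97% = 0.6666
β_Ellery = 0.729 × 36.22% / 22.97% = 1.1495
β_Harlan = 0.686 × 54.64% / 22.97% = 1.6318
β_Kestrel = 0.329 × 23.76% / 22.97% = 0.3403
β_P = Σ w_i β_i = 0.30×1.0236 + 0.09×0.3497 + 0.23×0.6666 + 0.22×1.1495 + 0.10×1.6318 + 0.06×0.3403 = 0.9284

0.928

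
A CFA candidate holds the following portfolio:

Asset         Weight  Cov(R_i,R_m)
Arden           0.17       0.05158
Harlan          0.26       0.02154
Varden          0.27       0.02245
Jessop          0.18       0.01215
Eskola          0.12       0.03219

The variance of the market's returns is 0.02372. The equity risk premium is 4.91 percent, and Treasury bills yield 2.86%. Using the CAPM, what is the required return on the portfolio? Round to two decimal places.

β_Arden = 0.05158 / 0.02372 = 2.1745
β_Harlan = 0.02154 / 0.02372 = 0.9081
β_Varden = 0.02245 / 0.02372 = 0.9465
β_Jessop = 0.01215 / 0.02372 = 0.5122
β_Eskola = 0.03219 / 0.02372 = 1.3571
β_P = Σ w_i β_i = 0.17×2.1745 + 0.26×0.9081 + 0.27×0.9465 + 0.18×0.5122 + 0.12×1.3571 = 1.1164
E(R_P) = R_f + β_P × MRP = 2.86% + 1.1164 × 4.91% = 8.34%

8.34%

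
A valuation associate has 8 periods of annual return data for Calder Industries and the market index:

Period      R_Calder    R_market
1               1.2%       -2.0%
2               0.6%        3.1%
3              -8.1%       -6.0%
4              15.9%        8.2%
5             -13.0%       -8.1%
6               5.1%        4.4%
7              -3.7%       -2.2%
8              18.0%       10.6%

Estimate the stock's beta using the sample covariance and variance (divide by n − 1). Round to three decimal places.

Mean R_i = (1.2 + 0.6 − 8.1 + 15.9 − 13.0 + 5.1 − 3.7 + 18.0) / 8 = 2.0000%
Mean R_m = (-2.0 + 3.1 − 6.0 + 8.2 − 8.1 + 4.4 − 2.2 + 10.6) / 8 = 1.0000%
Σ(R_i − R̄_i)(R_m − R̄_m) = 489.1200  ⇒  Cov = 489.1200 / 7 = 69.8743
Σ(R_m − R̄_m)² = 311.0200  ⇒  Var(R_m) = 311.0200 / 7 = 44.4314
β = Cov / Var(R_m) = 69.8743 / 44.4314 = 1.5726

1.573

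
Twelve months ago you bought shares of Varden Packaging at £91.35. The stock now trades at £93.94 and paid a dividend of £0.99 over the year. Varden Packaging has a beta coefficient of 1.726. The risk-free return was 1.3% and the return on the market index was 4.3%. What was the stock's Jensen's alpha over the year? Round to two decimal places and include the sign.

-2.56%

Realised HPR = (P1 + D1 − P0) / P0 = (93.94 + 0.99 − 91.35) / 91.35 = 3.58 / 91.35 = 3.9190%
MRP = 4.3% − 1.3% = 3.00%
CAPM required = R_f + β·MRP = 1.3% + 1.726 × 3.0% = 6.4780%
α = realised − required = 3.9190% − 6.4780% = -2.56%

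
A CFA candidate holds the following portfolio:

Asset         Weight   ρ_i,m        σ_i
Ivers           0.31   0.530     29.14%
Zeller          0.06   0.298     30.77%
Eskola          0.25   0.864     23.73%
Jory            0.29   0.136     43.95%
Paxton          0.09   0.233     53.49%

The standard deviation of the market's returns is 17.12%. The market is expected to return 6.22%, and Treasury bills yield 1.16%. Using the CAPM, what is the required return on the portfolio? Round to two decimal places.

β_Ivers = 0.530 × 29.14% / 17.12% = 0.9021
β_Zeller = 0.298 × 30.77% / 17.12% = 0.5356
β_Eskola = 0.864 × 23.73% / 17.12% = 1.1976
β_Jory = 0.136 × 43.95% / 17.12% = 0.3491
β_Paxton = 0.233 × 53.49% / 17.12% = 0.7280
β_P = Σ w_i β_i = 0.31×0.9021 + 0.06×0.5356 + 0.25×1.1976 + 0.29×0.3491 + 0.09×0.7280 = 0.7779
MRP = 6.22% − 1.16% = 5.06%
E(R_P) = R_f + β_P × MRP = 1.16% + 0.7779 × 5.06% = 5.10%

5.10%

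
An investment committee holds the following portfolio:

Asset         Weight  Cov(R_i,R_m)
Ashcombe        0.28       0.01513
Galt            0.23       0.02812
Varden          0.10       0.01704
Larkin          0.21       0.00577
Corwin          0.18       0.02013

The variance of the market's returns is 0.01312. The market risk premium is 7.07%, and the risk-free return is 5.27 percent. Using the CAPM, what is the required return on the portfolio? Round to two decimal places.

β_Ashcombe = 0.01513 / 0.01312 = 1.1532
β_Galt = 0.02812 / 0.01312 = 2.1433
β_Varden = 0.01704 / 0.01312 = 1.2988
β_Larkin = 0.00577 / 0.01312 = 0.4398
β_Corwin = 0.02013 / 0.01312 = 1.5343
β_P = Σ w_i β_i = 0.28×1.1532 + 0.23×2.1433 + 0.10×1.2988 + 0.21×0.4398 + 0.18×1.5343 = 1.3143
E(R_P) = R_f + β_P × MRP = 5.27% + 1.3143 × 7.07% = 14.56%

14.56%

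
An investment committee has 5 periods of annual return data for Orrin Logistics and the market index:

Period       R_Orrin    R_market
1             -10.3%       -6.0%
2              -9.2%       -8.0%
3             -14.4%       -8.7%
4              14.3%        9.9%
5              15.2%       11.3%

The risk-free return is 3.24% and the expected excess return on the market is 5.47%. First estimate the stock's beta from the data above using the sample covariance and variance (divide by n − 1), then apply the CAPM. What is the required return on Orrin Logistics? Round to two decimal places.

Mean R_i = (-10.3 − 9.2 − 14.4 + 14.3 + 15.2) / 5 = -0.8800%
Mean R_m = (-6.0 − 8.0 − 8.7 + 9.9 + 11.3) / 5 = -0.3000%
Σ(R_i − R̄_i)(R_m − R̄_m) = 572.6900  ⇒  Cov = 572.6900 / 4 = 143.1725
Σ(R_m − R̄_m)² = 400.9400  ⇒  Var(R_m) = 400.9400 / 4 = 100.2350
β = Cov / Var(R_m) = 143.1725 / 100.2350 = 1.4284
E(R) = R_f + β × MRP = 3.24% + 1.4284 × 5.47% = 11.05%

11.05%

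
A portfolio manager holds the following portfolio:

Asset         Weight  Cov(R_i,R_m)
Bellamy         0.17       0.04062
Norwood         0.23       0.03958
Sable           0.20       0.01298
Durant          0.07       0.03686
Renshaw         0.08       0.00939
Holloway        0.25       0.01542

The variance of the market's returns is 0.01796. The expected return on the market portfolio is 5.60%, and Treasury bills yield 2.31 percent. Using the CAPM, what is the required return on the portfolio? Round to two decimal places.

β_Bellamy = 0.04062 / 0.01796 = 2.2617
β_Norwood = 0.03958 / 0.01796 = 2.2038
β_Sable = 0.01298 / 0.01796 = 0.7227
β_Durant = 0.03686 / 0.01796 = 2.0523
β_Renshaw = 0.00939 / 0.01796 = 0.5228
β_Holloway = 0.01542 / 0.01796 = 0.8586
β_P = Σ w_i β_i = 0.17×2.2617 + 0.23×2.2038 + 0.20×0.7227 + 0.07×2.0523 + 0.08×0.5228 + 0.25×0.8586 = 1.4360
MRP = 5.60% − 2.31% = 3.29%
E(R_P) = R_f + β_P × MRP = 2.31% + 1.4360 × 3.29% = 7.03%

7.03%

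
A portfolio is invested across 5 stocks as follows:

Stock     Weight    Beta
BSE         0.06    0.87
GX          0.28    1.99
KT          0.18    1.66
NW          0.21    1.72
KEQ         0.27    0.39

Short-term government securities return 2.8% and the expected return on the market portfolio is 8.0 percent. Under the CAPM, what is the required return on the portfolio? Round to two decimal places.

β_P = Σ w_i β_i = 0.06×0.87 + 0.28×1.99 + 0.18×1.66 + 0.21×1.72 + 0.27×0.39 = 1.3747
MRP = 8.0% − 2.8% = 5.20%
E(R_P) = R_f + β_P × MRP = 2.8% + 1.3747 × 5.2% = 9.95%

9.95%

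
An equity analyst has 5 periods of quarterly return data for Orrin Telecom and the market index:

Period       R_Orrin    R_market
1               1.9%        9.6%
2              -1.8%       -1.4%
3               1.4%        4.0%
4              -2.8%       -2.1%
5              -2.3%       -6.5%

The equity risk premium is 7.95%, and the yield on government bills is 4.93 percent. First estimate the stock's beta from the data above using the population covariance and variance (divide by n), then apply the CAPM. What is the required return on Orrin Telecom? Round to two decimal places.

Mean R_i = (1.9 − 1.8 + 1.4 − 2.8 − 2.3) / 5 = -0.7200%
Mean R_m = (9.6 − 1.4 + 4.0 − 2.1 − 6.5) / 5 = 0.7200%
Σ(R_i − R̄_i)(R_m − R̄_m) = 49.7820  ⇒  Cov = 49.7820 / 5 = 9.9564
Σ(R_m − R̄_m)² = 154.1880  ⇒  Var(R_m) = 154.1880 / 5 = 30.8376
β = Cov / Var(R_m) = 9.9564 / 30.8376 = 0.3229
E(R) = R_f + β × MRP = 4.93% + 0.3229 × 7.95% = 7.50%

7.50%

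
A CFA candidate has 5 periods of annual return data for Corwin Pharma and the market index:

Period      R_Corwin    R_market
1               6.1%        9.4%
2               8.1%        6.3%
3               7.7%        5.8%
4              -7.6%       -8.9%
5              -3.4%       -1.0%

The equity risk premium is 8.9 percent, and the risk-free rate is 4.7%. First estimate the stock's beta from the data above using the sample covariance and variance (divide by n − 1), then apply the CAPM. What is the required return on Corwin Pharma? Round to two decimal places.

12.93%

Mean R_i = (6.1 + 8.1 + 7.7 − 7.6 − 3.4) / 5 = 2.1800%
Mean R_m = (9.4 + 6.3 + 5.8 − 8.9 − 1.0) / 5 = 2.3200%
Σ(R_i − R̄_i)(R_m − R̄_m) = 198.7820  ⇒  Cov = 198.7820 / 4 = 49.6955
Σ(R_m − R̄_m)² = 214.9880  ⇒  Var(R_m) = 214.9880 / 4 = 53.7470
β = Cov / Var(R_m) = 49.6955 / 53.7470 = 0.9246
E(R) = R_f + β × MRP = 4.7% + 0.9246 × 8.9% = 12.93%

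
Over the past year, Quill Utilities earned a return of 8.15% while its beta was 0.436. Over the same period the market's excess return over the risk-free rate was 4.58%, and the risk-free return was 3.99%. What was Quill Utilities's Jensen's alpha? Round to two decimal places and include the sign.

+2.16%

CAPM benchmark = R_f + β(R_m − R_f) = 3.99% + 0.436 × 4.58% = 5.98688%
α = actual − benchmark = 8.15% − 5.98688% = +2.16%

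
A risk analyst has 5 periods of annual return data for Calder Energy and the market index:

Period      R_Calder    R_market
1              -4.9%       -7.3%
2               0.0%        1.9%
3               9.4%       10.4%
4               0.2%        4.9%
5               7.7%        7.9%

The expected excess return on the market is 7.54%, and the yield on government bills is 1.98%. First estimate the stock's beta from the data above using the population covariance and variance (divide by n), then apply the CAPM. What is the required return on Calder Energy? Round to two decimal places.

8.04%

Mean R_i = (-4.9 + 0.0 + 9.4 + 0.2 + 7.7) / 5 = 2.4800%
Mean R_m = (-7.3 + 1.9 + 10.4 + 4.9 + 7.9) / 5 = 3.5600%
Σ(R_i − R̄_i)(R_m − R̄_m) = 151.1960  ⇒  Cov = 151.1960 / 5 = 30.2392
Σ(R_m − R̄_m)² = 188.1120  ⇒  Var(R_m) = 188.1120 / 5 = 37.6224
β = Cov / Var(R_m) = 30.2392 / 37.6224 = 0.8038
E(R) = R_f + β × MRP = 1.98% + 0.8038 × 7.54% = 8.04%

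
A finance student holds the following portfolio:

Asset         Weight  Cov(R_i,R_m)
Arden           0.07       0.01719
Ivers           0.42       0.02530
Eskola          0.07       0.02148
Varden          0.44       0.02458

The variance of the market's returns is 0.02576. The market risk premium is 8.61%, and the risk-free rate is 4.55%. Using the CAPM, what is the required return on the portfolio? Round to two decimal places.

β_Arden = 0.01719 / 0.02576 = 0.6673
β_Ivers = 0.02530 / 0.02576 = 0.9821
β_Eskola = 0.02148 / 0.02576 = 0.8339
β_Varden = 0.02458 / 0.02576 = 0.9542
β_P = Σ w_i β_i = 0.07×0.6673 + 0.42×0.9821 + 0.07×0.8339 + 0.44×0.9542 = 0.9374
E(R_P) = R_f + β_P × MRP = 4.55% + 0.9374 × 8.61% = 12.62%

12.62%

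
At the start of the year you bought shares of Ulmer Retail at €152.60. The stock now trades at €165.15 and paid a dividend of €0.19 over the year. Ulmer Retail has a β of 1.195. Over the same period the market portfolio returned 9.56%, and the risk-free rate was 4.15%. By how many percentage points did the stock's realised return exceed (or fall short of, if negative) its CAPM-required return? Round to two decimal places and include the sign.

Realised HPR = (P1 + D1 − P0) / P0 = (165.15 + 0.19 − 152.60) / 152.60 = 12.74 / 152.60 = 8.3486%
MRP = 9.56% − 4.15% = 5.41%
CAPM required = R_f + β·MRP = 4.15% + 1.195 × 5.41% = 10.61495%
α = realised − required = 8.3486% − 10.61495% = -2.27%

-2.27%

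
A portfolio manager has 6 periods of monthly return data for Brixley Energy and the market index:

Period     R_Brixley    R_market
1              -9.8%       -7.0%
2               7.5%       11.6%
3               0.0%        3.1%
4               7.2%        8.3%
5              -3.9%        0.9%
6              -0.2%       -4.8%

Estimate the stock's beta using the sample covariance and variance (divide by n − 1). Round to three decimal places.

Mean R_i = (-9.8 + 7.5 + 0.0 + 7.2 − 3.9 − 0.2) / 6 = 0.1333%
Mean R_m = (-7.0 + 11.6 + 3.1 + 8.3 + 0.9 − 4.8) / 6 = 2.0167%
Σ(R_i − R̄_i)(R_m − R̄_m) = 211.1967  ⇒  Cov = 211.1967 / 5 = 42.2393
Σ(R_m − R̄_m)² = 261.5083  ⇒  Var(R_m) = 261.5083 / 5 = 52.3017
β = Cov / Var(R_m) = 42.2393 / 52.3017 = 0.8076

0.808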